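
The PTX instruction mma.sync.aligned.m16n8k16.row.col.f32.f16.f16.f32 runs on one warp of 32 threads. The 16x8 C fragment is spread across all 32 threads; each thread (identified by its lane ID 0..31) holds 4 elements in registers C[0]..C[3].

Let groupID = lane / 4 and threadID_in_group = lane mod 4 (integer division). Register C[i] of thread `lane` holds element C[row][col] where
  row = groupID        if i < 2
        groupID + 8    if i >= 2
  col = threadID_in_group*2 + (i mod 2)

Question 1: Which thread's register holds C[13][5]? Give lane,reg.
r=13→G=5,rhi=1  c=5→T=2,p=1
L=5*4+2=22  i=1*2+1=3

22,3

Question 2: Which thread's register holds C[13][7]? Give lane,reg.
23,3

r=13->g=5,rb=1  c=7->t=3,b0=1
L=5*4+3=23  i=1*2+1=3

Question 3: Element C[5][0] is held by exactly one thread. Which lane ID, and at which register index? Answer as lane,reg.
20,0

r=5->g=5,rb=0  c=0->t=0,b0=0
L=5*4+0=20  i=0*2+0=0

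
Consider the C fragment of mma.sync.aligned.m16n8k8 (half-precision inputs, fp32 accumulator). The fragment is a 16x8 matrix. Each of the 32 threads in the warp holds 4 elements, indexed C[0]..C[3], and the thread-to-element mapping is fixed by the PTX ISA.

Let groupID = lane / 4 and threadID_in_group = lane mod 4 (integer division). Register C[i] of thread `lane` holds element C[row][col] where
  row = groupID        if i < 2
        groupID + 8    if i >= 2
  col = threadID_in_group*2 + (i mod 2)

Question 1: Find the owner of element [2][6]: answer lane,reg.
r=2→G=2,rhi=0  c=6→T=3,p=0
L=2*4+3=11  i=0*2+0=0

11,0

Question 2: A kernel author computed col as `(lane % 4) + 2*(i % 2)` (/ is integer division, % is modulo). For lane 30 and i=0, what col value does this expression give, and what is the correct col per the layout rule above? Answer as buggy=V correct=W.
`(lane % 4) + 2*(i % 2)`[30,0]->2
lane 30: gid=7 (30/4), tid=2 (30%4)
i=0: r=7+0=7, c=2*2+0=4
col: 2 vs 4

buggy=2 correct=4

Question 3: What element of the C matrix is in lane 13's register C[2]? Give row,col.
13: g=3,t=1
[2] (3+8,1*2+0) = (11,2)

11,2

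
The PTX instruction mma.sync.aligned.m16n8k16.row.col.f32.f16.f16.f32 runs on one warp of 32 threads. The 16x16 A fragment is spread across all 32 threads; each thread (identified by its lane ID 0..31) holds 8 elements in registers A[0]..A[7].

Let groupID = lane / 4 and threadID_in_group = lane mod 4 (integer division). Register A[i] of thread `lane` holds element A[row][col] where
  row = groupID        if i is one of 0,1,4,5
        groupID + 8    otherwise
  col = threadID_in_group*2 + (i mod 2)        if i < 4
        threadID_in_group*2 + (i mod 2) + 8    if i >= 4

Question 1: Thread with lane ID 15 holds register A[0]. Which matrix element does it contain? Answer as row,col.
lane 15: gr=3 (15/4), th=3 (15%4)
i=0: r=3+0=3, c=3*2+0+0=6

3,6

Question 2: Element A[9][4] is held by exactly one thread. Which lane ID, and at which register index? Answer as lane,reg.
6,2

r: 9->gid=1,r8=1  c: 4->c8=0,tid=2,i&1=0
L=1*4+2=6  i=0*4+1*2+0=2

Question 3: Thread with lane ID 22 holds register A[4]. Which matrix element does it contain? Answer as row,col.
5,12

lane 22=>22/4=5, 22 mod 4=2
i=4  r:5+0=>5  c:2·2+0+8=>12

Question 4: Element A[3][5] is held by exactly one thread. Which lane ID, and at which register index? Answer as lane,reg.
14,1

r=3->g=3,rb=0  c=5->cb=0,t=2,b0=1
L=3*4+2=14  i=0*4+0*2+1=1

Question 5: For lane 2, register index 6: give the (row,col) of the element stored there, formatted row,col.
lane 2=>2/4=0, 2 mod 4=2
i=6  r:0+8=>8  c:2·2+0+8=>12

8,12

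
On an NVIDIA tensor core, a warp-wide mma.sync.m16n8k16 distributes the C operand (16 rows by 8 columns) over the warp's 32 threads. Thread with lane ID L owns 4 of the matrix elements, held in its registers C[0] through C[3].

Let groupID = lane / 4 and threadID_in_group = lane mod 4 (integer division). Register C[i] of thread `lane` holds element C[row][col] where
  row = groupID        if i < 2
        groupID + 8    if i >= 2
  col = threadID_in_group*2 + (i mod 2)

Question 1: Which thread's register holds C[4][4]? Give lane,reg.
r=4->g=4,rb=0  c=4->t=2,b0=0
L=4*4+2=18  i=0*2+0=0

18,0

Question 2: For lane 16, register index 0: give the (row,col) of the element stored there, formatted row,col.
lane 16: gid=4 (16/4), tid=0 (16%4)
i=0: r=4+0=4, c=0*2+0=0

4,0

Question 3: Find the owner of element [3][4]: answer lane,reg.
14,0

r=3->g=3,rb=0  c=4->t=2,b0=0
L=3*4+2=14  i=0*2+0=0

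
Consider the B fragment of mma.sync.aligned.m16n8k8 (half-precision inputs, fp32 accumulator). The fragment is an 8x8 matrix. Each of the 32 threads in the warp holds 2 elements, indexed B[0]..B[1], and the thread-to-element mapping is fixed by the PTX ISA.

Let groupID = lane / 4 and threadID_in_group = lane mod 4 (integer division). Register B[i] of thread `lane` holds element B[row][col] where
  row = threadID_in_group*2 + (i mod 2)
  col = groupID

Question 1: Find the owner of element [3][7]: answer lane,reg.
29,1

c:7=>grp=7  r:3=>tig=1,lo=1
L=7*4+1=29  i=1=1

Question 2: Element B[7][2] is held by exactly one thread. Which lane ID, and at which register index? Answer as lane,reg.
11,1

c=2->g=2  r=7->t=3,b0=1
L=2*4+3=11  i=1=1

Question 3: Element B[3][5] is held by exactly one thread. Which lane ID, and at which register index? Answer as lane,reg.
c=5→G=5  r=3→T=1,p=1
L=5*4+1=21  i=1=1

21,1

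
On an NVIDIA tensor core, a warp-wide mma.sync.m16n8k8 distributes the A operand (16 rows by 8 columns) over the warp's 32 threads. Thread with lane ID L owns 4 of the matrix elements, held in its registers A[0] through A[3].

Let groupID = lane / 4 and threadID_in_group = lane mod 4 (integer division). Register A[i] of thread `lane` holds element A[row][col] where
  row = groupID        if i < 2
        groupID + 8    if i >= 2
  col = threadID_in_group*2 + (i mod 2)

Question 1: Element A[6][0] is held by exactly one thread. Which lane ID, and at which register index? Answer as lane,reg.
24,0

r=6->g=6,rb=0  c=0->t=0,b0=0
L=6*4+0=24  i=0*2+0=0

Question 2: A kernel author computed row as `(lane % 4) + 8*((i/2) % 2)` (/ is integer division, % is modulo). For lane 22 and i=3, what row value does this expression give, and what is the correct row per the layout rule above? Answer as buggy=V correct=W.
`(lane % 4) + 8*((i/2) % 2)`[22,3]=>10
lane 22: grp=5 (22/4), tig=2 (22%4)
i=3: r=5+8=13, c=2*2+1=5
row: 10 vs 13

buggy=10 correct=13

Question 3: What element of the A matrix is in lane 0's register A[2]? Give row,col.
8,0

lane 0: gid=0 (0/4), tid=0 (0%4)
i=2: r=0+8=8, c=0*2+0=0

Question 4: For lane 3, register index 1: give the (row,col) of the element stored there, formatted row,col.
0,7

lane 3: gid=0 (3/4), tid=3 (3%4)
i=1: r=0+0=0, c=3*2+1=7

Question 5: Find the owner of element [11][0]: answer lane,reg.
12,2

r=11⇒gr=3,Rb=1  c=0⇒th=0,odd=0
L=3*4+0=12  i=1*2+0=2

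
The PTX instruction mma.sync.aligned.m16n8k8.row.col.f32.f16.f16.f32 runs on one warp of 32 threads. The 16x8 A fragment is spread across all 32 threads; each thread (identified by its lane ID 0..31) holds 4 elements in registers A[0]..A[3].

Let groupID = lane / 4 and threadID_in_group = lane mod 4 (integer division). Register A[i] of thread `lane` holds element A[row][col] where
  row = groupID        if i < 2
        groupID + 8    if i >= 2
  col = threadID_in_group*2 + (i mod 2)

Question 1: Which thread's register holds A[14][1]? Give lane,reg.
r: 14->gid=6,r8=1  c: 1->tid=0,i&1=1
L=6*4+0=24  i=1*2+1=3

24,3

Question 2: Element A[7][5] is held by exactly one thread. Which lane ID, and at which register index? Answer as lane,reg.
r=7->g=7,rb=0  c=5->t=2,b0=1
L=7*4+2=30  i=0*2+1=1

30,1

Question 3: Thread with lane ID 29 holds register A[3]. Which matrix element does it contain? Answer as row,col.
15,3

L=29->gid=29>>2=7, tid=29&3=1
[3]->row 7+8=15  col 1·2+1=3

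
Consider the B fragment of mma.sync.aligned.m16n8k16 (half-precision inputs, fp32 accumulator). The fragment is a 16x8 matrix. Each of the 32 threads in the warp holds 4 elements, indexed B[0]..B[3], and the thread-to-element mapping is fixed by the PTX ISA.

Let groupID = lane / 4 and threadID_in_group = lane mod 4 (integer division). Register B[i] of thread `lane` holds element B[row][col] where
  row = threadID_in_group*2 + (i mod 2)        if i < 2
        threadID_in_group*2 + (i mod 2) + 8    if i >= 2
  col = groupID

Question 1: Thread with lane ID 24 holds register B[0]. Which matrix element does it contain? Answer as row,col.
0,6

lane 24->24/4=6, 24 mod 4=0
i=0  r:2·0+0+0->0  c:6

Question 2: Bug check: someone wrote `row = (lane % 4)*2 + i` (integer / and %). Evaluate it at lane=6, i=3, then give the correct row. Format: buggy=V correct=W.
`(lane % 4)*2 + i`[6,3]→7
L=6→G=6>>2=1, T=6&3=2
[3]→row 2·2+1+8=13  col G=1
row: 7 vs 13

buggy=7 correct=13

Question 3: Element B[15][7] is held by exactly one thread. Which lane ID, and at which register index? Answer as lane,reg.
31,3

c=7⇒gr=7  r=15⇒Rb=1,th=3,odd=1
L=7*4+3=31  i=1*2+1=3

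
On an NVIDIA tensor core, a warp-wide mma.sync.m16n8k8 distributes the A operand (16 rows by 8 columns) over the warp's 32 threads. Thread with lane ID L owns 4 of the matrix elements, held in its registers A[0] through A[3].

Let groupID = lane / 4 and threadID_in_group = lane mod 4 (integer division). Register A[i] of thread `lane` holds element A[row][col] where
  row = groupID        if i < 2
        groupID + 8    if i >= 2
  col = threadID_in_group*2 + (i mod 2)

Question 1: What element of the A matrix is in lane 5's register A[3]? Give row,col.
9,3

L=5→G=5>>2=1, T=5&3=1
[3]→row 1+8=9  col 1·2+1=3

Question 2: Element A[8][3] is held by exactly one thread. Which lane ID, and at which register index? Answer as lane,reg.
r=8→G=0,rhi=1  c=3→T=1,p=1
L=0*4+1=1  i=1*2+1=3

1,3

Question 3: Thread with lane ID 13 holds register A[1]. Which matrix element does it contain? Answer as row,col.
13: gr=3,th=1
[1] (3+0,1*2+1) = (3,3)

3,3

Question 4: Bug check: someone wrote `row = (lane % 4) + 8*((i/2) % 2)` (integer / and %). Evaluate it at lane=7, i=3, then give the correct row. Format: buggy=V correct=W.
buggy=11 correct=9

`(lane % 4) + 8*((i/2) % 2)`[7,3]⇒11
L=7⇒gr=7>>2=1, th=7&3=3
[3]⇒row 1+8=9  col 3·2+1=7
row: 11 vs 9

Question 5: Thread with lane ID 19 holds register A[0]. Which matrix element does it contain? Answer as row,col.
4,6

19: grp=4,tig=3
[0] (4+0,3*2+0) = (4,6)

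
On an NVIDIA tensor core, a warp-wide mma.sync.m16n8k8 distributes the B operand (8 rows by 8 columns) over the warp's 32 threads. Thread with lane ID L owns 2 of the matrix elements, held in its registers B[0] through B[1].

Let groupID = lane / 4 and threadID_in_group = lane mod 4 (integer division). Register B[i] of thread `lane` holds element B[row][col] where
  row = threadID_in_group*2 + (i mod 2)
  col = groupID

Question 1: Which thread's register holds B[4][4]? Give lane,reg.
18,0

c=4→G=4  r=4→T=2,p=0
L=4*4+2=18  i=0=0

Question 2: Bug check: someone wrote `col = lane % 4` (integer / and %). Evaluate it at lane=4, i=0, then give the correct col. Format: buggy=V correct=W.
buggy=0 correct=1

`lane % 4`[4,0]⇒0
lane 4: gr=1 (4/4), th=0 (4%4)
i=0: r=0*2+0=0, c=gr=1
col: 0 vs 1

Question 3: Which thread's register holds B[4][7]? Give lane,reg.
30,0

c=7->g=7  r=4->t=2,b0=0
L=7*4+2=30  i=0=0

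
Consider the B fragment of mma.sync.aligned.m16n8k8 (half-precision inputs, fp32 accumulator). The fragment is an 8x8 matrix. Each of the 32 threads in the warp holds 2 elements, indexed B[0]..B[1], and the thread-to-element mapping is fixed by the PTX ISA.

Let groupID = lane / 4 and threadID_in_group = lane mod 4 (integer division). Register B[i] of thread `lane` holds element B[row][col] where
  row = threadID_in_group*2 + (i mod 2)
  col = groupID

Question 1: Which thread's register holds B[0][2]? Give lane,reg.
c=2⇒gr=2  r=0⇒th=0,odd=0
L=2*4+0=8  i=0=0

8,0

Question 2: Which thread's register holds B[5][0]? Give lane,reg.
c: 0->gid=0  r: 5->tid=2,i&1=1
L=0*4+2=2  i=1=1

2,1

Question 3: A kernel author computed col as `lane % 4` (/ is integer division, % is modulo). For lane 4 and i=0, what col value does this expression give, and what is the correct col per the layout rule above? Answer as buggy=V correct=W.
buggy=0 correct=1

`lane % 4`[4,0]->0
lane 4->4/4=1, 4 mod 4=0
i=0  r:2·0+0->0  c:1
col: 0 vs 1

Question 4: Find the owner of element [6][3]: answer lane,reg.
c=3->g=3  r=6->t=3,b0=0
L=3*4+3=15  i=0=0

15,0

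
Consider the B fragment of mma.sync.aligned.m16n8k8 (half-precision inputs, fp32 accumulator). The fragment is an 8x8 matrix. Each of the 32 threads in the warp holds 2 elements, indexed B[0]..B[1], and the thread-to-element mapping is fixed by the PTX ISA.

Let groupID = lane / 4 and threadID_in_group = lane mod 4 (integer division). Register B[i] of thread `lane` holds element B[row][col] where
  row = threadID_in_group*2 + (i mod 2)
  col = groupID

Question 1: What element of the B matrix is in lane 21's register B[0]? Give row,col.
lane 21: g=5 (21/4), t=1 (21%4)
i=0: r=1*2+0=2, c=g=5

2,5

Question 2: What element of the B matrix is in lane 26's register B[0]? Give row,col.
lane 26->26/4=6, 26 mod 4=2
i=0  r:2·2+0->4  c:6

4,6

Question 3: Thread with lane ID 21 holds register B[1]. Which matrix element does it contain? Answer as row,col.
21: gr=5,th=1
[1] (1*2+1,5) = (3,5)

3,5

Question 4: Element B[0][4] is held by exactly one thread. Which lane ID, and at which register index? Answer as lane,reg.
c:4=>grp=4  r:0=>tig=0,lo=0
L=4*4+0=16  i=0=0

16,0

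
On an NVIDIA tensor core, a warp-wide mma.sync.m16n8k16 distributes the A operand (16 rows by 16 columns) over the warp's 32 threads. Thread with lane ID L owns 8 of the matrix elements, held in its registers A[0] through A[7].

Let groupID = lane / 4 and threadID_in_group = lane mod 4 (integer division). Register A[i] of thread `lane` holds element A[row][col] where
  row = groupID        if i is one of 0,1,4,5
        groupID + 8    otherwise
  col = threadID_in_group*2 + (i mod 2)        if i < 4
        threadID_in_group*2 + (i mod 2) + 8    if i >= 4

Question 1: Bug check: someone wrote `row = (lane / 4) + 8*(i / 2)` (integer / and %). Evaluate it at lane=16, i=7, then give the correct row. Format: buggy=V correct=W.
`(lane / 4) + 8*(i / 2)`[16,7]->28
lane 16->16/4=4, 16 mod 4=0
i=7  r:4+8->12  c:2·0+1+8->9
row: 28 vs 12

buggy=28 correct=12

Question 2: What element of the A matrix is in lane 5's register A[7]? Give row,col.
9,11

lane 5: gid=1 (5/4), tid=1 (5%4)
i=7: r=1+8=9, c=1*2+1+8=11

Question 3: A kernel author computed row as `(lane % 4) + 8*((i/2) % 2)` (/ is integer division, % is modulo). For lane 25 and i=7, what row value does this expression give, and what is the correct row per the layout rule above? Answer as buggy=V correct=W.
`(lane % 4) + 8*((i/2) % 2)`[25,7]=>9
lane 25: grp=6 (25/4), tig=1 (25%4)
i=7: r=6+8=14, c=1*2+1+8=11
row: 9 vs 14

buggy=9 correct=14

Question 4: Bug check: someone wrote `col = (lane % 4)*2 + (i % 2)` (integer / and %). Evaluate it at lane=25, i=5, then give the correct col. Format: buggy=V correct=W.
buggy=3 correct=11

`(lane % 4)*2 + (i % 2)`[25,5]⇒3
lane 25⇒25/4=6, 25 mod 4=1
i=5  r:6+0⇒6  c:2·1+1+8⇒11
col: 3 vs 11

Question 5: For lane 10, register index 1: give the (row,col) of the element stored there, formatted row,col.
2,5

lane 10: g=2 (10/4), t=2 (10%4)
i=1: r=2+0=2, c=2*2+1+0=5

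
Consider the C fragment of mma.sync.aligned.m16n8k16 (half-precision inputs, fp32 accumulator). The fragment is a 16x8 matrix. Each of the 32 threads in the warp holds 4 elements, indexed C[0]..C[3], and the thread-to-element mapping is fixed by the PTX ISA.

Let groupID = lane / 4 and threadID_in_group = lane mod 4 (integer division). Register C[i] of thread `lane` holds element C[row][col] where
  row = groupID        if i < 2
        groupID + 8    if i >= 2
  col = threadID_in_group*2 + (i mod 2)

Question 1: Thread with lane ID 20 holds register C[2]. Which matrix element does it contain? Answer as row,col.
13,0

lane 20: gid=5 (20/4), tid=0 (20%4)
i=2: r=5+8=13, c=0*2+0=0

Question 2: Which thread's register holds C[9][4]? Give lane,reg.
r=9⇒gr=1,Rb=1  c=4⇒th=2,odd=0
L=1*4+2=6  i=1*2+0=2

6,2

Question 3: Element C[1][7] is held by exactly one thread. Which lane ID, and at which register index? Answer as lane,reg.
r:1=>grp=1,rB=0  c:7=>tig=3,lo=1
L=1*4+3=7  i=0*2+1=1

7,1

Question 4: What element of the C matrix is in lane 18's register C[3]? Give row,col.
12,5

L=18->gid=18>>2=4, tid=18&3=2
[3]->row 4+8=12  col 2·2+1=5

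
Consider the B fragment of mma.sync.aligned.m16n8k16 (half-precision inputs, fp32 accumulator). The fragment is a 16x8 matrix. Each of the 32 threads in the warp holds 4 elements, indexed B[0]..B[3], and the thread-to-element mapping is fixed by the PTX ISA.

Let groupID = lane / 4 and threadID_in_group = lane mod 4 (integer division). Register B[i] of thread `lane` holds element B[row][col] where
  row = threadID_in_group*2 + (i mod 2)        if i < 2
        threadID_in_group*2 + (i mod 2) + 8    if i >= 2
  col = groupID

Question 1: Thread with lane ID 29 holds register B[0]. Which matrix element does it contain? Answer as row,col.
2,7

29: G=7,T=1
[0] (1*2+0+0,7) = (2,7)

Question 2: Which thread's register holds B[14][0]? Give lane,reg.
3,2

c:0=>grp=0  r:14=>rB=1,tig=3,lo=0
L=0*4+3=3  i=1*2+0=2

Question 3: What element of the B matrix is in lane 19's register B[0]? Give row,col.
6,4

19: g=4,t=3
[0] (3*2+0+0,4) = (6,4)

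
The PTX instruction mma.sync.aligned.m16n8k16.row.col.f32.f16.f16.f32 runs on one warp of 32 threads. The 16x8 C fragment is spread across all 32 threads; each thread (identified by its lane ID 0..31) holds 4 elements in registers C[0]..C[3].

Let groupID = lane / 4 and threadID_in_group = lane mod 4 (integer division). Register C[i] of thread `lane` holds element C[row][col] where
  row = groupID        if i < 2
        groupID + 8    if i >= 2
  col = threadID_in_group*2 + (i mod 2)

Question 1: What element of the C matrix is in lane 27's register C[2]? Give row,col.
lane 27: g=6 (27/4), t=3 (27%4)
i=2: r=6+8=14, c=3*2+0=6

14,6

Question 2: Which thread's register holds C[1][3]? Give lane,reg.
r=1→G=1,rhi=0  c=3→T=1,p=1
L=1*4+1=5  i=0*2+1=1

5,1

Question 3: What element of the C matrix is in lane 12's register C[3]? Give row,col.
lane 12⇒12/4=3, 12 mod 4=0
i=3  r:3+8⇒11  c:2·0+1⇒1

11,1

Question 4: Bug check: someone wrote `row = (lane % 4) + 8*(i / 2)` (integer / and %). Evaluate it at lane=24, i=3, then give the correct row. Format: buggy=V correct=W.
`(lane % 4) + 8*(i / 2)`[24,3]->8
L=24->g=24>>2=6, t=24&3=0
[3]->row 6+8=14  col 0·2+1=1
row: 8 vs 14

buggy=8 correct=14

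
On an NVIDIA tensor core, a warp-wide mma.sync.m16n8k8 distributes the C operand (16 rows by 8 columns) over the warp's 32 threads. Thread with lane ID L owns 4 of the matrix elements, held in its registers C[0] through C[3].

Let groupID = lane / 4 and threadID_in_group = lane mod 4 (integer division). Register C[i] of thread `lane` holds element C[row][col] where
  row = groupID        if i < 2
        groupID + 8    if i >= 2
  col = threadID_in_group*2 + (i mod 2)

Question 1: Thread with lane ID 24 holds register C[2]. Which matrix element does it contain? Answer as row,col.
lane 24=>24/4=6, 24 mod 4=0
i=2  r:6+8=>14  c:2·0+0=>0

14,0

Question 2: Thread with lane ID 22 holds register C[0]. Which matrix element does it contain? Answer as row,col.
5,4

lane 22: G=5 (22/4), T=2 (22%4)
i=0: r=5+0=5, c=2*2+0=4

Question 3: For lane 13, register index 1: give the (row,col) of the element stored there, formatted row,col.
3,3

lane 13: gr=3 (13/4), th=1 (13%4)
i=1: r=3+0=3, c=1*2+1=3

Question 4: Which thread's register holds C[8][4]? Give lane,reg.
r=8→G=0,rhi=1  c=4→T=2,p=0
L=0*4+2=2  i=1*2+0=2

2,2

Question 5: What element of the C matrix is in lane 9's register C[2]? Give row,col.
9: grp=2,tig=1
[2] (2+8,1*2+0) = (10,2)

10,2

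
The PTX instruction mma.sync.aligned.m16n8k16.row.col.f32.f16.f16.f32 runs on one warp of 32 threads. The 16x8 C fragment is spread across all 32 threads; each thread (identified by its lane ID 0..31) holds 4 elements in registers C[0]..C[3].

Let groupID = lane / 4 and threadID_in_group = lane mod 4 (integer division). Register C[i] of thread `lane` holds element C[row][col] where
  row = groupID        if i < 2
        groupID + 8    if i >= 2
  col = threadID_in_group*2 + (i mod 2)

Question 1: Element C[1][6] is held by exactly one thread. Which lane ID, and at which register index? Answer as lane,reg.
7,0

r:1=>grp=1,rB=0  c:6=>tig=3,lo=0
L=1*4+3=7  i=0*2+0=0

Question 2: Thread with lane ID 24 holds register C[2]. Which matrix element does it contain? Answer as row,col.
14,0

L=24→G=24>>2=6, T=24&3=0
[2]→row 6+8=14  col 0·2+0=0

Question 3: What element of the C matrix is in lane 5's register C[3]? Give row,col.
lane 5: gid=1 (5/4), tid=1 (5%4)
i=3: r=1+8=9, c=1*2+1=3

9,3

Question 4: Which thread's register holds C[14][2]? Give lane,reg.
25,2

r=14⇒gr=6,Rb=1  c=2⇒th=1,odd=0
L=6*4+1=25  i=1*2+0=2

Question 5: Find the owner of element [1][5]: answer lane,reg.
r=1→G=1,rhi=0  c=5→T=2,p=1
L=1*4+2=6  i=0*2+1=1

6,1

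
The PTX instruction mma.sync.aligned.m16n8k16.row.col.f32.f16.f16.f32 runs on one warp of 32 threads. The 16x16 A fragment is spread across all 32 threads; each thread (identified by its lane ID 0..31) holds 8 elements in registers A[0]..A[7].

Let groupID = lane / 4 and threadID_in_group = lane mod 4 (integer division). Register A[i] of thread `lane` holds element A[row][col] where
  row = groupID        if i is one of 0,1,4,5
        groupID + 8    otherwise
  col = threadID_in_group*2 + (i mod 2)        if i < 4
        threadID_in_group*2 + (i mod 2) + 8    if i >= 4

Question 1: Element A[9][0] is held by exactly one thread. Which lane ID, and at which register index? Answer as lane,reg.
4,2

r=9⇒gr=1,Rb=1  c=0⇒Cb=0,th=0,odd=0
L=1*4+0=4  i=0*4+1*2+0=2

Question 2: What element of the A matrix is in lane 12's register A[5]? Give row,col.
lane 12->12/4=3, 12 mod 4=0
i=5  r:3+0->3  c:2·0+1+8->9

3,9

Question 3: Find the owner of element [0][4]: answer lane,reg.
2,0

r=0->g=0,rb=0  c=4->cb=0,t=2,b0=0
L=0*4+2=2  i=0*4+0*2+0=0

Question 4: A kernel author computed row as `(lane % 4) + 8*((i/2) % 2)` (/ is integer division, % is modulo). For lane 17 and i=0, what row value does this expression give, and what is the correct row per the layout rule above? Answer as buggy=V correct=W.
buggy=1 correct=4

`(lane % 4) + 8*((i/2) % 2)`[17,0]→1
lane 17: G=4 (17/4), T=1 (17%4)
i=0: r=4+0=4, c=1*2+0+0=2
row: 1 vs 4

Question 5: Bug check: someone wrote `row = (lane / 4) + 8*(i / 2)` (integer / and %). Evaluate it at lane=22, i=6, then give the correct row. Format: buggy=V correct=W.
buggy=29 correct=13

`(lane / 4) + 8*(i / 2)`[22,6]->29
L=22->gid=22>>2=5, tid=22&3=2
[6]->row 5+8=13  col 2·2+0+8=12
row: 29 vs 13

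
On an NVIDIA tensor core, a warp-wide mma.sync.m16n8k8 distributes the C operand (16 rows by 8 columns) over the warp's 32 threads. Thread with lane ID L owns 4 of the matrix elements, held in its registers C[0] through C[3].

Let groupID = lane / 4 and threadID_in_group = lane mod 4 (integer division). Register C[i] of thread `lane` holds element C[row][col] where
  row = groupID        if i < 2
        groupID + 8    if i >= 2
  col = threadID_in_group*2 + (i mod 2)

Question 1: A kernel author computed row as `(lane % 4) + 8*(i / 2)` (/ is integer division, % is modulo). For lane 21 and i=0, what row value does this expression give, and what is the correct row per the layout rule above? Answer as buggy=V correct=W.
buggy=1 correct=5

`(lane % 4) + 8*(i / 2)`[21,0]->1
lane 21: gid=5 (21/4), tid=1 (21%4)
i=0: r=5+0=5, c=1*2+0=2
row: 1 vs 5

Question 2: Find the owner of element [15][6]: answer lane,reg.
r=15⇒gr=7,Rb=1  c=6⇒th=3,odd=0
L=7*4+3=31  i=1*2+0=2

31,2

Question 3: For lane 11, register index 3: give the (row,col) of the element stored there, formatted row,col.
10,7

lane 11: grp=2 (11/4), tig=3 (11%4)
i=3: r=2+8=10, c=3*2+1=7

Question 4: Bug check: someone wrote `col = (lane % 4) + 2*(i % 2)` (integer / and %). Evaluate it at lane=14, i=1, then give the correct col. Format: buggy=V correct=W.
buggy=4 correct=5

`(lane % 4) + 2*(i % 2)`[14,1]->4
lane 14->14/4=3, 14 mod 4=2
i=1  r:3+0->3  c:2·2+1->5
col: 4 vs 5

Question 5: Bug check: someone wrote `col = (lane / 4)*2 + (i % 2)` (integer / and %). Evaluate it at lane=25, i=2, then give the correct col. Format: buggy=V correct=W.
buggy=12 correct=2

`(lane / 4)*2 + (i % 2)`[25,2]→12
lane 25→25/4=6, 25 mod 4=1
i=2  r:6+8→14  c:2·1+0→2
col: 12 vs 2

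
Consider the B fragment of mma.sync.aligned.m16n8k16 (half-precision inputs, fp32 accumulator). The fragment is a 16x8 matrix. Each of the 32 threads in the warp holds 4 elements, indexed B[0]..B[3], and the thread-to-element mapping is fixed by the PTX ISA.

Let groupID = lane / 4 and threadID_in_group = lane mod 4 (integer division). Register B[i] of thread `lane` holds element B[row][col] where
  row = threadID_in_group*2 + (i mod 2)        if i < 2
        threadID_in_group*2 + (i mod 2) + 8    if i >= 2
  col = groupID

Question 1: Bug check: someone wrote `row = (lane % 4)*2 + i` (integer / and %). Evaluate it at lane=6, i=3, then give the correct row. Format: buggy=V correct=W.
buggy=7 correct=13

`(lane % 4)*2 + i`[6,3]->7
L=6->g=6>>2=1, t=6&3=2
[3]->row 2·2+1+8=13  col g=1
row: 7 vs 13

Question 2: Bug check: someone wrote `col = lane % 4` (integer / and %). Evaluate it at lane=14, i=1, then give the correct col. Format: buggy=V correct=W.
buggy=2 correct=3

`lane % 4`[14,1]=>2
L=14=>grp=14>>2=3, tig=14&3=2
[1]=>row 2·2+1+0=5  col grp=3
col: 2 vs 3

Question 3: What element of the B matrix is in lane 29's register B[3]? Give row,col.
lane 29=>29/4=7, 29 mod 4=1
i=3  r:2·1+1+8=>11  c:7

11,7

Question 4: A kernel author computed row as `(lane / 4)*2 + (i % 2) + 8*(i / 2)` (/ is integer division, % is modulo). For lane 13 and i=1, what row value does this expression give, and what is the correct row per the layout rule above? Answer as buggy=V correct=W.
buggy=7 correct=3

`(lane / 4)*2 + (i % 2) + 8*(i / 2)`[13,1]→7
lane 13: G=3 (13/4), T=1 (13%4)
i=1: r=1*2+1+0=3, c=G=3
row: 7 vs 3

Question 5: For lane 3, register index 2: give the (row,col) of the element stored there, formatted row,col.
14,0

L=3→G=3>>2=0, T=3&3=3
[2]→row 3·2+0+8=14  col G=0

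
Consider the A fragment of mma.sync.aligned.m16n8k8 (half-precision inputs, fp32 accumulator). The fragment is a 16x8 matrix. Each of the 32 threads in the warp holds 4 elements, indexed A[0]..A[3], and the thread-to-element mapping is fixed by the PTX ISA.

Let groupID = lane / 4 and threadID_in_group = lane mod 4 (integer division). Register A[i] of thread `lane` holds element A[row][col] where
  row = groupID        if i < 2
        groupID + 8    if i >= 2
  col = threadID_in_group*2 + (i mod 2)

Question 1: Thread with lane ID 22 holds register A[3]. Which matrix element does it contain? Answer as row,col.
13,5

lane 22->22/4=5, 22 mod 4=2
i=3  r:5+8->13  c:2·2+1->5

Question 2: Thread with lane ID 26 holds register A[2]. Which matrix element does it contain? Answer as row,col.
14,4

26: gr=6,th=2
[2] (6+8,2*2+0) = (14,4)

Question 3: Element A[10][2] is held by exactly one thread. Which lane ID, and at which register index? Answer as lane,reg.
r=10→G=2,rhi=1  c=2→T=1,p=0
L=2*4+1=9  i=1*2+0=2

9,2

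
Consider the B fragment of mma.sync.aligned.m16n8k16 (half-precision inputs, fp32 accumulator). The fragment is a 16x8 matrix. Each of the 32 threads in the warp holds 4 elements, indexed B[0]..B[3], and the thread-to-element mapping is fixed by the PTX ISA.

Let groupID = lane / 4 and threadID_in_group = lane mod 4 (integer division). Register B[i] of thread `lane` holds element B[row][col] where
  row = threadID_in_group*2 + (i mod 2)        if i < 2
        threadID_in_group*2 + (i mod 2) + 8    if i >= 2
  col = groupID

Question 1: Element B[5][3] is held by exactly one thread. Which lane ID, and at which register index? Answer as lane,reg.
14,1

c:3=>grp=3  r:5=>rB=0,tig=2,lo=1
L=3*4+2=14  i=0*2+1=1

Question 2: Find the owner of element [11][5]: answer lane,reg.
c:5=>grp=5  r:11=>rB=1,tig=1,lo=1
L=5*4+1=21  i=1*2+1=3

21,3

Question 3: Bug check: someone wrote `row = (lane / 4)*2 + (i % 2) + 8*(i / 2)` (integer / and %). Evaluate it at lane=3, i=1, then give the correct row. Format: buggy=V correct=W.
`(lane / 4)*2 + (i % 2) + 8*(i / 2)`[3,1]→1
3: G=0,T=3
[1] (3*2+1+0,0) = (7,0)
row: 1 vs 7

buggy=1 correct=7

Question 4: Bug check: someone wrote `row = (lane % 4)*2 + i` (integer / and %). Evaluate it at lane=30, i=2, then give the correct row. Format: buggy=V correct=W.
buggy=6 correct=12

`(lane % 4)*2 + i`[30,2]⇒6
30: gr=7,th=2
[2] (2*2+0+8,7) = (12,7)
row: 6 vs 12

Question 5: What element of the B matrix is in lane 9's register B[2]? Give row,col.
9: gr=2,th=1
[2] (1*2+0+8,2) = (10,2)

10,2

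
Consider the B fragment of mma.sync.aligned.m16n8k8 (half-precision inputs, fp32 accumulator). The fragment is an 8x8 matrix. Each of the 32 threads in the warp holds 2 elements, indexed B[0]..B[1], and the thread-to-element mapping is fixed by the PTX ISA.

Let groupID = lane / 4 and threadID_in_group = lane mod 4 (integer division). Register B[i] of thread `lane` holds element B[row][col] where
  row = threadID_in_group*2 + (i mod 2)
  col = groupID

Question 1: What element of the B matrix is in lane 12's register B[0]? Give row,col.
lane 12: gid=3 (12/4), tid=0 (12%4)
i=0: r=0*2+0=0, c=gid=3

0,3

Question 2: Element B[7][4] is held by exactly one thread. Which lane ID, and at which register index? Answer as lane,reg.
19,1

c:4=>grp=4  r:7=>tig=3,lo=1
L=4*4+3=19  i=1=1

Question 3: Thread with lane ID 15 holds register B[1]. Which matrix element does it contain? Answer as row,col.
L=15->g=15>>2=3, t=15&3=3
[1]->row 3·2+1=7  col g=3

7,3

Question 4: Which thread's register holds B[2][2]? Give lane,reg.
9,0

c: 2->gid=2  r: 2->tid=1,i&1=0
L=2*4+1=9  i=0=0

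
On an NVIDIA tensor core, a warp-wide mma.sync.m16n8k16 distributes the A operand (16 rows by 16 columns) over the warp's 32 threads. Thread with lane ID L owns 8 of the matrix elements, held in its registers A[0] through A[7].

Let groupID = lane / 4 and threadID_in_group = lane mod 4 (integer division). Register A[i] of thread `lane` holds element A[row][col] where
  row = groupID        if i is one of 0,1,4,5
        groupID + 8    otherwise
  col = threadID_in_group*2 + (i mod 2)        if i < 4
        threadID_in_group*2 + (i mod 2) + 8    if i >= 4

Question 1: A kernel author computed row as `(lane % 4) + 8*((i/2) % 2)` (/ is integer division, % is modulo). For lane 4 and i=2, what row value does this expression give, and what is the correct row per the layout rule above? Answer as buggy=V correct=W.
buggy=8 correct=9

`(lane % 4) + 8*((i/2) % 2)`[4,2]->8
lane 4->4/4=1, 4 mod 4=0
i=2  r:1+8->9  c:2·0+0+0->0
row: 8 vs 9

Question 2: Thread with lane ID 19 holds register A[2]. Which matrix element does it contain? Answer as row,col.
12,6

L=19->g=19>>2=4, t=19&3=3
[2]->row 4+8=12  col 3·2+0+0=6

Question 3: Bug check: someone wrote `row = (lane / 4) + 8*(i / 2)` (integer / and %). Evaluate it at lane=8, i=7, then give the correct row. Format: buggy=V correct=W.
buggy=26 correct=10

`(lane / 4) + 8*(i / 2)`[8,7]⇒26
8: gr=2,th=0
[7] (2+8,0*2+1+8) = (10,9)
row: 26 vs 10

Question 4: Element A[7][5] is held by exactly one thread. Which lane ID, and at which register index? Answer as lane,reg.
r=7⇒gr=7,Rb=0  c=5⇒Cb=0,th=2,odd=1
L=7*4+2=30  i=0*4+0*2+1=1

30,1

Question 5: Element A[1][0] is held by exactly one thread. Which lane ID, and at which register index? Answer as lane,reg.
4,0

r=1⇒gr=1,Rb=0  c=0⇒Cb=0,th=0,odd=0
L=1*4+0=4  i=0*4+0*2+0=0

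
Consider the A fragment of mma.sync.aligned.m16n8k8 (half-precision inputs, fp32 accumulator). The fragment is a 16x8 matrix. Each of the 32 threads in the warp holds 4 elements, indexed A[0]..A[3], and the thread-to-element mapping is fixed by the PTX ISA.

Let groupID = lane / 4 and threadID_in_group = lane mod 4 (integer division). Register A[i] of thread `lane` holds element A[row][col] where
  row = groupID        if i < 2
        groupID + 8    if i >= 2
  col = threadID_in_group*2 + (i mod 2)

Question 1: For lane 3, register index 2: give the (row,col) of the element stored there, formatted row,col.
lane 3=>3/4=0, 3 mod 4=3
i=2  r:0+8=>8  c:2·3+0=>6

8,6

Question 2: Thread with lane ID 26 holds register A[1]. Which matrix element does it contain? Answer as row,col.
6,5

lane 26⇒26/4=6, 26 mod 4=2
i=1  r:6+0⇒6  c:2·2+1⇒5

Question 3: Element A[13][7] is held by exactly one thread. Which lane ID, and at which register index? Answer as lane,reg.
r:13=>grp=5,rB=1  c:7=>tig=3,lo=1
L=5*4+3=23  i=1*2+1=3

23,3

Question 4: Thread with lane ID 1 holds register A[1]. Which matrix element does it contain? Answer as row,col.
lane 1: grp=0 (1/4), tig=1 (1%4)
i=1: r=0+0=0, c=1*2+1=3

0,3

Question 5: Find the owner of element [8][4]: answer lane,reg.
2,2

r: 8->gid=0,r8=1  c: 4->tid=2,i&1=0
L=0*4+2=2  i=1*2+0=2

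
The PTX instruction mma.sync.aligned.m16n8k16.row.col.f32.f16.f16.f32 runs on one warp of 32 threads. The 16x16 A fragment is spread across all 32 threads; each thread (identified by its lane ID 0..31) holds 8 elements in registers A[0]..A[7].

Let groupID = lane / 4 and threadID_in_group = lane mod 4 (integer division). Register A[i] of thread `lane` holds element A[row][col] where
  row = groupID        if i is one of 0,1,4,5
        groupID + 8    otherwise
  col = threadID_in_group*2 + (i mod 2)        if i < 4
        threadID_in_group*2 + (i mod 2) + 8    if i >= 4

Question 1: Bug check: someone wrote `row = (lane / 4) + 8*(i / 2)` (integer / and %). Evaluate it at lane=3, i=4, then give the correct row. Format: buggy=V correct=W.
`(lane / 4) + 8*(i / 2)`[3,4]->16
3: gid=0,tid=3
[4] (0+0,3*2+0+8) = (0,14)
row: 16 vs 0

buggy=16 correct=0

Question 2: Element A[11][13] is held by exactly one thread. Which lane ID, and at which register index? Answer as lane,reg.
14,7

r=11⇒gr=3,Rb=1  c=13⇒Cb=1,th=2,odd=1
L=3*4+2=14  i=1*4+1*2+1=7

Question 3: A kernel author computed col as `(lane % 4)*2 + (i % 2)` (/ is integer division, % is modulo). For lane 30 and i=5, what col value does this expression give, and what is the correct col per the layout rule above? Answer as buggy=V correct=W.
buggy=5 correct=13

`(lane % 4)*2 + (i % 2)`[30,5]⇒5
30: gr=7,th=2
[5] (7+0,2*2+1+8) = (7,13)
col: 5 vs 13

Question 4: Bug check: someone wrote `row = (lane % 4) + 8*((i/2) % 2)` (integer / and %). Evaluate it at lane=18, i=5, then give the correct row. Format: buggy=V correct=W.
`(lane % 4) + 8*((i/2) % 2)`[18,5]->2
lane 18->18/4=4, 18 mod 4=2
i=5  r:4+0->4  c:2·2+1+8->13
row: 2 vs 4

buggy=2 correct=4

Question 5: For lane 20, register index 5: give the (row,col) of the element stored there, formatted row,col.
5,9

L=20→G=20>>2=5, T=20&3=0
[5]→row 5+0=5  col 0·2+1+8=9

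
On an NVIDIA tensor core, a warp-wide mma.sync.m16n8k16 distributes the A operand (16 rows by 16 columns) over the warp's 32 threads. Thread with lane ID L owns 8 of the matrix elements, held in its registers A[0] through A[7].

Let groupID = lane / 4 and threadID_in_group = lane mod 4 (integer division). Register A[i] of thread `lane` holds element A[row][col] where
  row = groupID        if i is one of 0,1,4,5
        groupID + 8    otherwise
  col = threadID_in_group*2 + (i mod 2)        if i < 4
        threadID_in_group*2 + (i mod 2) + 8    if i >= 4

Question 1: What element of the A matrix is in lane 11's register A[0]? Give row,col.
lane 11: grp=2 (11/4), tig=3 (11%4)
i=0: r=2+0=2, c=3*2+0+0=6

2,6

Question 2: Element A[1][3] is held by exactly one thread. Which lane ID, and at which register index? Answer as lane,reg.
5,1

r:1=>grp=1,rB=0  c:3=>cB=0,tig=1,lo=1
L=1*4+1=5  i=0*4+0*2+1=1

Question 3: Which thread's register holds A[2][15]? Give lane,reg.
11,5

r:2=>grp=2,rB=0  c:15=>cB=1,tig=3,lo=1
L=2*4+3=11  i=1*4+0*2+1=5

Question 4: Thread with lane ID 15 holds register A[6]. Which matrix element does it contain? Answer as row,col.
11,14

15: gr=3,th=3
[6] (3+8,3*2+0+8) = (11,14)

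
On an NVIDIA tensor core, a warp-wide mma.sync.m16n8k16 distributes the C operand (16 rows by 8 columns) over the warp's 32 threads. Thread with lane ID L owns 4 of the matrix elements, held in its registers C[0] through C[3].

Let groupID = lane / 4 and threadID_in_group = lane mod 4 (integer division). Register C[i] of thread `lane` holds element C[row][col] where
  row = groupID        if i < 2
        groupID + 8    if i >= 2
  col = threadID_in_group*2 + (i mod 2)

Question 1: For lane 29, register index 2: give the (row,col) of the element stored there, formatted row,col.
15,2

29: gid=7,tid=1
[2] (7+8,1*2+0) = (15,2)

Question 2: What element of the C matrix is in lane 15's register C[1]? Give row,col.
3,7

15: grp=3,tig=3
[1] (3+0,3*2+1) = (3,7)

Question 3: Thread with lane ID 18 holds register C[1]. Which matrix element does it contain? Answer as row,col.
L=18=>grp=18>>2=4, tig=18&3=2
[1]=>row 4+0=4  col 2·2+1=5

4,5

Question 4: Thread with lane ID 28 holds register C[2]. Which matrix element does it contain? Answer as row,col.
15,0

L=28→G=28>>2=7, T=28&3=0
[2]→row 7+8=15  col 0·2+0=0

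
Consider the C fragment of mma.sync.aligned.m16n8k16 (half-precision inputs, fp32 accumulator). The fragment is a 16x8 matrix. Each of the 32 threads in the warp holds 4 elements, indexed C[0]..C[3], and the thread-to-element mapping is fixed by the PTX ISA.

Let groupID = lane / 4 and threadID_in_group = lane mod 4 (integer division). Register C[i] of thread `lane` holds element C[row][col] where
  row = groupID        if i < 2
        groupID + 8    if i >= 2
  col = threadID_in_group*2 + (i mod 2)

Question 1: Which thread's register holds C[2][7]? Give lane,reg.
r: 2->gid=2,r8=0  c: 7->tid=3,i&1=1
L=2*4+3=11  i=0*2+1=1

11,1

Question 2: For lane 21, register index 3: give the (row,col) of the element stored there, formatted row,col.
21: G=5,T=1
[3] (5+8,1*2+1) = (13,3)

13,3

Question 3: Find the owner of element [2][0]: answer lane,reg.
r:2=>grp=2,rB=0  c:0=>tig=0,lo=0
L=2*4+0=8  i=0*2+0=0

8,0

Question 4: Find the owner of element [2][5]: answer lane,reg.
10,1

r=2->g=2,rb=0  c=5->t=2,b0=1
L=2*4+2=10  i=0*2+1=1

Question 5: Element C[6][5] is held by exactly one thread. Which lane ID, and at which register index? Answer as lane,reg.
r=6->g=6,rb=0  c=5->t=2,b0=1
L=6*4+2=26  i=0*2+1=1

26,1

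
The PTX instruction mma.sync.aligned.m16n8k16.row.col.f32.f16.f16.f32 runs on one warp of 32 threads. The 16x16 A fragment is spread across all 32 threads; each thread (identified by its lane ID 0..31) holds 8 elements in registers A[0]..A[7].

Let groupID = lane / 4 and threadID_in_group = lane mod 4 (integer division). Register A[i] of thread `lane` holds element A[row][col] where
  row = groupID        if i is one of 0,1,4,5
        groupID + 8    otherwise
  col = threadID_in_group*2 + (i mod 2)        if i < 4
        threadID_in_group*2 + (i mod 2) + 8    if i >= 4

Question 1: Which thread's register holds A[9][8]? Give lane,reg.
r: 9->gid=1,r8=1  c: 8->c8=1,tid=0,i&1=0
L=1*4+0=4  i=1*4+1*2+0=6

4,6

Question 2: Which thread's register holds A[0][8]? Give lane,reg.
0,4

r=0->g=0,rb=0  c=8->cb=1,t=0,b0=0
L=0*4+0=0  i=1*4+0*2+0=4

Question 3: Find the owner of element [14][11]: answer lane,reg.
r: 14->gid=6,r8=1  c: 11->c8=1,tid=1,i&1=1
L=6*4+1=25  i=1*4+1*2+1=7

25,7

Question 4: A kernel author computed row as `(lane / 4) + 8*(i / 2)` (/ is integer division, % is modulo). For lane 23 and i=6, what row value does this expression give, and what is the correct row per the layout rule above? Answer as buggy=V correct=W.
`(lane / 4) + 8*(i / 2)`[23,6]=>29
L=23=>grp=23>>2=5, tig=23&3=3
[6]=>row 5+8=13  col 3·2+0+8=14
row: 29 vs 13

buggy=29 correct=13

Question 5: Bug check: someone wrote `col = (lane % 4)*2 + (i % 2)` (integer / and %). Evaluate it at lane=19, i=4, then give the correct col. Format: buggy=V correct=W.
buggy=6 correct=14

`(lane % 4)*2 + (i % 2)`[19,4]→6
L=19→G=19>>2=4, T=19&3=3
[4]→row 4+0=4  col 3·2+0+8=14
col: 6 vs 14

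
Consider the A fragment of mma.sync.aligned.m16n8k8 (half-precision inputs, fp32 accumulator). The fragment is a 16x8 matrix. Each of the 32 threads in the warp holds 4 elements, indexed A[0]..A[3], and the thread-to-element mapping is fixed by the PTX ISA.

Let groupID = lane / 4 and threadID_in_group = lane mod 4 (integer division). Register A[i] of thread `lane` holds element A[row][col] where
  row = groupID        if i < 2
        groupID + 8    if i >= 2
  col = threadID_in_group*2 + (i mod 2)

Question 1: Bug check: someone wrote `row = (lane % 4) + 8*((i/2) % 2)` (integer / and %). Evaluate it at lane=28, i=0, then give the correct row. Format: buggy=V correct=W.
buggy=0 correct=7

`(lane % 4) + 8*((i/2) % 2)`[28,0]=>0
lane 28: grp=7 (28/4), tig=0 (28%4)
i=0: r=7+0=7, c=0*2+0=0
row: 0 vs 7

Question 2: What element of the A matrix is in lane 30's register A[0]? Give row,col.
lane 30->30/4=7, 30 mod 4=2
i=0  r:7+0->7  c:2·2+0->4

7,4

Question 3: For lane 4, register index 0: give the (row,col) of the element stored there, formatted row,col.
1,0

lane 4=>4/4=1, 4 mod 4=0
i=0  r:1+0=>1  c:2·0+0=>0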